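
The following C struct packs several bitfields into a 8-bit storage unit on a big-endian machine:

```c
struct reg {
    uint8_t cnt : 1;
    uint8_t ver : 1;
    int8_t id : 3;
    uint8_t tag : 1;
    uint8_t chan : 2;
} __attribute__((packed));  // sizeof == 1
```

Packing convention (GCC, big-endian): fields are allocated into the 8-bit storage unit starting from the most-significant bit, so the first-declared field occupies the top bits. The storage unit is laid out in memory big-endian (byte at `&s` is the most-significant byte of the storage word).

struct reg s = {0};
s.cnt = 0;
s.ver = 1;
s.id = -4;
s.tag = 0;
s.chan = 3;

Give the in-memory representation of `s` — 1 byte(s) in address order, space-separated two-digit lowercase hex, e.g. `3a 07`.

cnt:1 = 0 → 0x0 << 7 → word 0x00
ver:1 = 1 → 0x1 << 6 → word 0x40
id:3 = -4 → 0x4 << 3 → word 0x60
tag:1 = 0 → 0x0 << 2 → word 0x60
chan:2 = 3 → 0x3 << 0 → word 0x63
word = 0x63 → big-endian bytes:
  [0]=0x63

63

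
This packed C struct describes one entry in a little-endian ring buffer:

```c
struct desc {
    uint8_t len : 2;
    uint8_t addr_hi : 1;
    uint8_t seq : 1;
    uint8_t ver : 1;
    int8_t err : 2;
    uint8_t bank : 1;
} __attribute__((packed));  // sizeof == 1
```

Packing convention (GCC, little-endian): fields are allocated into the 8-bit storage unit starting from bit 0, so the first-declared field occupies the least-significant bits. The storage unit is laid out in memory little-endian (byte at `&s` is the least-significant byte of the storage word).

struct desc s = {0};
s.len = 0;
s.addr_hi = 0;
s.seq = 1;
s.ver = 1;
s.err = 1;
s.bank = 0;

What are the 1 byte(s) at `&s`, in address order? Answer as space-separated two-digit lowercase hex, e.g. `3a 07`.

[0+:2] len=0 & 0x3 = 0x0; word=0x00
[2+:1] addr_hi=0 & 0x1 = 0x0; word=0x00
[3+:1] seq=1 & 0x1 = 0x1; word=0x08
[4+:1] ver=1 & 0x1 = 0x1; word=0x18
[5+:2] err=1 & 0x3 = 0x1; word=0x38
[7+:1] bank=0 & 0x1 = 0x0; word=0x38
word = 0x38 → little-endian bytes:
  [0]=0x38

38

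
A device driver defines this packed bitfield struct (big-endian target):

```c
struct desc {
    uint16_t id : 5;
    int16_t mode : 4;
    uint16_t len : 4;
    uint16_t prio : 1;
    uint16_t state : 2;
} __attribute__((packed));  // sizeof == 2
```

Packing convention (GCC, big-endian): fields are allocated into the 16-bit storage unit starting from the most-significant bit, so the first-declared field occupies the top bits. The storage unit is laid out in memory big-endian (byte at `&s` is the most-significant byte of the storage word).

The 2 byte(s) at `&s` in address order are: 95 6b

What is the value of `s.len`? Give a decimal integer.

13

[0]=0x95 [1]=0x6b (big-endian) → word 0x956b
id:5 @ bit 11 → (0x956b>>11)&0x1f = 0x12
mode:4 @ bit 7 → (0x956b>>7)&0xf = 0xa
len:4 @ bit 3 → (0x956b>>3)&0xf = 0xd  ←
prio:1 @ bit 2 → (0x956b>>2)&0x1 = 0x0
state:2 @ bit 0 → (0x956b>>0)&0x3 = 0x3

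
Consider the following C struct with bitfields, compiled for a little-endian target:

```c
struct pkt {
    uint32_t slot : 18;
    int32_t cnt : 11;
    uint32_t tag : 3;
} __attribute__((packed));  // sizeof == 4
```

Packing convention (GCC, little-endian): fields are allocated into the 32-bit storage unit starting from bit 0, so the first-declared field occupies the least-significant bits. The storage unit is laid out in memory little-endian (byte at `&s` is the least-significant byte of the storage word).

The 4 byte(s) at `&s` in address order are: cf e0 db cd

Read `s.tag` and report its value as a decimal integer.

[0]=0xcf [1]=0xe0 [2]=0xdb [3]=0xcd (little-endian) → word 0xcddbe0cf
slot:18 @ bit 0 → (0xcddbe0cf>>0)&0x3ffff = 0x3e0cf
cnt:11 @ bit 18 → (0xcddbe0cf>>18)&0x7ff = 0x376
tag:3 @ bit 29 → (0xcddbe0cf>>29)&0x7 = 0x6  ←

6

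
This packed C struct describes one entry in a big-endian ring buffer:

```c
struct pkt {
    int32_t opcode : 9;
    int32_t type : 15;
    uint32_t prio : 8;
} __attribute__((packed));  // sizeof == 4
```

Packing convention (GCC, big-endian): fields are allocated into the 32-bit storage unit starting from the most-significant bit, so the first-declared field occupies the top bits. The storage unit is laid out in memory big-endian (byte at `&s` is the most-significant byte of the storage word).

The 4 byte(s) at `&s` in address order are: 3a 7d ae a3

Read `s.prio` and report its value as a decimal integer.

163

[0]=0x3a [1]=0x7d [2]=0xae [3]=0xa3 (big-endian) → word 0x3a7daea3
opcode:9 @ bit 23 → (0x3a7daea3>>23)&0x1ff = 0x74
type:15 @ bit 8 → (0x3a7daea3>>8)&0x7fff = 0x7dae
prio:8 @ bit 0 → (0x3a7daea3>>0)&0xff = 0xa3  ←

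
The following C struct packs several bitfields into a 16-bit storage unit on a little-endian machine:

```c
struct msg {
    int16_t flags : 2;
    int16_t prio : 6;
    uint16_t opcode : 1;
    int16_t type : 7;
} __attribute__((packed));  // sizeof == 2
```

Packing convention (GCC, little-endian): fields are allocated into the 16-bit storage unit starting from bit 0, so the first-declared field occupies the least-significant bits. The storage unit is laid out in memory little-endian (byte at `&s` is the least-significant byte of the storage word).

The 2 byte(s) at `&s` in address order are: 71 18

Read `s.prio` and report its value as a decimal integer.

[0]=0x71 [1]=0x18 (little-endian) → word 0x1871
flags [0+:2] = (word>>0) & 0x3 = 1
prio [2+:6] = (word>>2) & 0x3f = 28  ←
opcode [8+:1] = (word>>8) & 0x1 = 0
type [9+:7] = (word>>9) & 0x7f = 12
prio signed 6b, MSB=0: value = 28

28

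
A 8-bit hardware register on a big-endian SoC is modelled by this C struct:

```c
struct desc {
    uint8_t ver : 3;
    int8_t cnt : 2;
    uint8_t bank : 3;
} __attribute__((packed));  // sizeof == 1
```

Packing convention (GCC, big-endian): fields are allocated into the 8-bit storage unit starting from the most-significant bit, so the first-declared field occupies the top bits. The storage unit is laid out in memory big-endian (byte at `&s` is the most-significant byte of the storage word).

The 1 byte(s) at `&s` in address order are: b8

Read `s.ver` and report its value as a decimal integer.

5

[0]=0xb8 (big-endian) → word 0xb8
ver:3 @ bit 5 → (0xb8>>5)&0x7 = 0x5  ←
cnt:2 @ bit 3 → (0xb8>>3)&0x3 = 0x3
bank:3 @ bit 0 → (0xb8>>0)&0x7 = 0x0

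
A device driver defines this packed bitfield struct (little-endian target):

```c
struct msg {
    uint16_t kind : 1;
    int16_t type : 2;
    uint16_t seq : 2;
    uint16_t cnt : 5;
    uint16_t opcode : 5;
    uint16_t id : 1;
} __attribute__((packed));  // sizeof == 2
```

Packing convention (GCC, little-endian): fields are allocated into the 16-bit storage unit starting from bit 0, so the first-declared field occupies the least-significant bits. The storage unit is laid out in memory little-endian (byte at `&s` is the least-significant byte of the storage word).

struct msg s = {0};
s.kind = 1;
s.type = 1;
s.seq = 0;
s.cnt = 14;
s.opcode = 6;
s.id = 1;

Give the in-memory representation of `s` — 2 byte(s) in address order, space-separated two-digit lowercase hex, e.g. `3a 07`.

kind (1b) val=1 bits=0x1 at bit 0: 0x0001
type (2b) val=1 bits=0x1 at bit 1: 0x0003
seq (2b) val=0 bits=0x0 at bit 3: 0x0003
cnt (5b) val=14 bits=0xe at bit 5: 0x01c3
opcode (5b) val=6 bits=0x6 at bit 10: 0x19c3
id (1b) val=1 bits=0x1 at bit 15: 0x99c3
word = 0x99c3 → little-endian bytes:
  [0]=0xc3  [1]=0x99

c3 99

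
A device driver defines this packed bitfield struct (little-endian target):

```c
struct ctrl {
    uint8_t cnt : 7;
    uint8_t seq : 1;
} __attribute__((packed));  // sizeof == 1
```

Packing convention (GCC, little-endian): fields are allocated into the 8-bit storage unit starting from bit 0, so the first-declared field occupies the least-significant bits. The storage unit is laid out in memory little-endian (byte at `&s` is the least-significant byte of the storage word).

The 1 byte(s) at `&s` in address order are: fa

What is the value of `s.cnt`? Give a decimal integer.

122

[0]=0xfa (little-endian) → word 0xfa
cnt:7 @ bit 0 → (0xfa>>0)&0x7f = 0x7a  ←
seq:1 @ bit 7 → (0xfa>>7)&0x1 = 0x1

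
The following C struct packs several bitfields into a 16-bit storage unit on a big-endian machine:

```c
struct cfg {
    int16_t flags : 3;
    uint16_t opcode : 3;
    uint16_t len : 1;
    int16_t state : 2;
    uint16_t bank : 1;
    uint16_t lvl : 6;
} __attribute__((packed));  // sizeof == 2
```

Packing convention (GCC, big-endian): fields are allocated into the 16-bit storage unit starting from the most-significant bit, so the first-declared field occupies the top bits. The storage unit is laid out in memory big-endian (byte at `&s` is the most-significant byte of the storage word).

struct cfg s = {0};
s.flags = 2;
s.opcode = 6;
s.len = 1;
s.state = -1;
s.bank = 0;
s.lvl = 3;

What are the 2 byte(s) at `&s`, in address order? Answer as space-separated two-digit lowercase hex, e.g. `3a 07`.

[13+:3] flags=2 & 0x7 = 0x2; word=0x4000
[10+:3] opcode=6 & 0x7 = 0x6; word=0x5800
[9+:1] len=1 & 0x1 = 0x1; word=0x5a00
[7+:2] state=-1 & 0x3 = 0x3; word=0x5b80
[6+:1] bank=0 & 0x1 = 0x0; word=0x5b80
[0+:6] lvl=3 & 0x3f = 0x3; word=0x5b83
word = 0x5b83 → big-endian bytes:
  [0]=0x5b  [1]=0x83

5b 83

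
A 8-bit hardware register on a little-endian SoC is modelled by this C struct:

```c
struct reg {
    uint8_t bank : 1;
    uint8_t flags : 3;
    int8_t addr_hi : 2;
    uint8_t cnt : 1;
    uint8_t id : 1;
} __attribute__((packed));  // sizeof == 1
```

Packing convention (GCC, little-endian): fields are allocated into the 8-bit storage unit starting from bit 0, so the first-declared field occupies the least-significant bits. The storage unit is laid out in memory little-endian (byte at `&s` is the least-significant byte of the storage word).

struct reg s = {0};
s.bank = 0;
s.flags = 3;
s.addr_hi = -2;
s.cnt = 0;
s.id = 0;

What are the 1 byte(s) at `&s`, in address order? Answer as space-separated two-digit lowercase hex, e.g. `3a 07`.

26

[0+:1] bank=0 & 0x1 = 0x0; word=0x00
[1+:3] flags=3 & 0x7 = 0x3; word=0x06
[4+:2] addr_hi=-2 & 0x3 = 0x2; word=0x26
[6+:1] cnt=0 & 0x1 = 0x0; word=0x26
[7+:1] id=0 & 0x1 = 0x0; word=0x26
word = 0x26 → little-endian bytes:
  [0]=0x26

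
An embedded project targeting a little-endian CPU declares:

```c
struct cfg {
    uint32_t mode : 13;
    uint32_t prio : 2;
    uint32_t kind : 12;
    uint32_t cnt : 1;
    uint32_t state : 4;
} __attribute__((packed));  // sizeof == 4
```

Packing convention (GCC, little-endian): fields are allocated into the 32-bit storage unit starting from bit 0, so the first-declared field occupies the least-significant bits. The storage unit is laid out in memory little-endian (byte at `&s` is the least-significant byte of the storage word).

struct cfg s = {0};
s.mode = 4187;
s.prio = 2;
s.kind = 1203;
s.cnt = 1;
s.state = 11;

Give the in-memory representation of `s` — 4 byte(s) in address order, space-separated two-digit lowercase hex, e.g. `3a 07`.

mode:13 = 4187 → 0x105b << 0 → word 0x0000105b
prio:2 = 2 → 0x2 << 13 → word 0x0000505b
kind:12 = 1203 → 0x4b3 << 15 → word 0x0259d05b
cnt:1 = 1 → 0x1 << 27 → word 0x0a59d05b
state:4 = 11 → 0xb << 28 → word 0xba59d05b
word = 0xba59d05b → little-endian bytes:
  [0]=0x5b  [1]=0xd0  [2]=0x59  [3]=0xba

5b d0 59 ba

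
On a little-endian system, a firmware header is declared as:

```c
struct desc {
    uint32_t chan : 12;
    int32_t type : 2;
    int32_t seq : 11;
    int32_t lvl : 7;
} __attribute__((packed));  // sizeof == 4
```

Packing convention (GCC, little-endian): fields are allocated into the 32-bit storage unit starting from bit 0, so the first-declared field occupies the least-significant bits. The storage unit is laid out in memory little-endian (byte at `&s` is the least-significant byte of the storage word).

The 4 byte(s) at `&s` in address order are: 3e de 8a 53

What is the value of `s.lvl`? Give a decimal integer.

41

[0]=0x3e [1]=0xde [2]=0x8a [3]=0x53 (little-endian) → word 0x538ade3e
chan [0+:12] = (word>>0) & 0xfff = 3646
type [12+:2] = (word>>12) & 0x3 = 1
seq [14+:11] = (word>>14) & 0x7ff = 1579
lvl [25+:7] = (word>>25) & 0x7f = 41  ←
lvl signed 7b, MSB=0: value = 41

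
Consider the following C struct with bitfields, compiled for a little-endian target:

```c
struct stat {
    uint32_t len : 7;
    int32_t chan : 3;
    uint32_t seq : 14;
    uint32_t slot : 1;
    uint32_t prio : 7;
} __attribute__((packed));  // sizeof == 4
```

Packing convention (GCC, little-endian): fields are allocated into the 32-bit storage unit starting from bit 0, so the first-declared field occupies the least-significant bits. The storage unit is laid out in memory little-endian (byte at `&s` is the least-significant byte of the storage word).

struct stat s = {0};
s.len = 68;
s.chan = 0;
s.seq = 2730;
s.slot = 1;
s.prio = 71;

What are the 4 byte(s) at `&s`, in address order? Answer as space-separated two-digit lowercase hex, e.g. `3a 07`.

44 a8 2a 8f

len (7b) val=68 bits=0x44 at bit 0: 0x00000044
chan (3b) val=0 bits=0x0 at bit 7: 0x00000044
seq (14b) val=2730 bits=0xaaa at bit 10: 0x002aa844
slot (1b) val=1 bits=0x1 at bit 24: 0x012aa844
prio (7b) val=71 bits=0x47 at bit 25: 0x8f2aa844
word = 0x8f2aa844 → little-endian bytes:
  [0]=0x44  [1]=0xa8  [2]=0x2a  [3]=0x8f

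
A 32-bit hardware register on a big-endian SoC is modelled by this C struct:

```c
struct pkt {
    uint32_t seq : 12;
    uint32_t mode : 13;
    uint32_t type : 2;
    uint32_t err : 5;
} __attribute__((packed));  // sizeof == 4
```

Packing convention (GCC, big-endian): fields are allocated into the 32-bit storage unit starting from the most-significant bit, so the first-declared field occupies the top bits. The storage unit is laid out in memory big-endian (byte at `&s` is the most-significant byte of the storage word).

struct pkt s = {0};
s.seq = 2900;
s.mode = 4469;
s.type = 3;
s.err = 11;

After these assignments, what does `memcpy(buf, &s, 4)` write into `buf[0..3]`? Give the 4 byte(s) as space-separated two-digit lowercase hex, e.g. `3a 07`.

b5 48 ba eb

seq (12b) val=2900 bits=0xb54 at bit 20: 0xb5400000
mode (13b) val=4469 bits=0x1175 at bit 7: 0xb548ba80
type (2b) val=3 bits=0x3 at bit 5: 0xb548bae0
err (5b) val=11 bits=0xb at bit 0: 0xb548baeb
word = 0xb548baeb → big-endian bytes:
  [0]=0xb5  [1]=0x48  [2]=0xba  [3]=0xeb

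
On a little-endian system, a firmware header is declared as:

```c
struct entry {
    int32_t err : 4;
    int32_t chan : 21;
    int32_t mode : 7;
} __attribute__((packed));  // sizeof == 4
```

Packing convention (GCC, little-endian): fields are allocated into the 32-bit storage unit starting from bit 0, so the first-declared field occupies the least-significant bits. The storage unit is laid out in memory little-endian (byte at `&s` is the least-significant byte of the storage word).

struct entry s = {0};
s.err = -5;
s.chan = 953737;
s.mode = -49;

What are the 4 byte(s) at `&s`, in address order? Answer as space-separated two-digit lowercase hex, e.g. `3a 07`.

9b d8 e8 9e

err:4 = -5 → 0xb << 0 → word 0x0000000b
chan:21 = 953737 → 0xe8d89 << 4 → word 0x00e8d89b
mode:7 = -49 → 0x4f << 25 → word 0x9ee8d89b
word = 0x9ee8d89b → little-endian bytes:
  [0]=0x9b  [1]=0xd8  [2]=0xe8  [3]=0x9e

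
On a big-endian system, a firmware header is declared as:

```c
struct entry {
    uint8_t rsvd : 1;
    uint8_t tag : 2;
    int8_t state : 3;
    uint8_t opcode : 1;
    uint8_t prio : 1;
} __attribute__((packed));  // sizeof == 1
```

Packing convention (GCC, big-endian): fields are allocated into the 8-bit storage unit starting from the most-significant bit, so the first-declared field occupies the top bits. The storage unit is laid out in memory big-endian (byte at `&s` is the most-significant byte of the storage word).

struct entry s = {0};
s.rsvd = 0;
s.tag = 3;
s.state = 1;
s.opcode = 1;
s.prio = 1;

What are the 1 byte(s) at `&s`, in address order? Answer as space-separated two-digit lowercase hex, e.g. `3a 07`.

rsvd:1 = 0 → 0x0 << 7 → word 0x00
tag:2 = 3 → 0x3 << 5 → word 0x60
state:3 = 1 → 0x1 << 2 → word 0x64
opcode:1 = 1 → 0x1 << 1 → word 0x66
prio:1 = 1 → 0x1 << 0 → word 0x67
word = 0x67 → big-endian bytes:
  [0]=0x67

67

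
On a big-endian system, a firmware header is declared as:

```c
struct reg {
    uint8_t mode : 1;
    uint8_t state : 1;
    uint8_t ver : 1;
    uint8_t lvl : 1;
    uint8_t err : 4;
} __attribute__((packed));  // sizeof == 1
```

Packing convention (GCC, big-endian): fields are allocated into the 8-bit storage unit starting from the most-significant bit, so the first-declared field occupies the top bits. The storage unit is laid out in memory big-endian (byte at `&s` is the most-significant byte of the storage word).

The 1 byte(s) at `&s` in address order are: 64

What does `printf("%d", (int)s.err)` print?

4

[0]=0x64 (big-endian) → word 0x64
mode [7+:1] = (word>>7) & 0x1 = 0
state [6+:1] = (word>>6) & 0x1 = 1
ver [5+:1] = (word>>5) & 0x1 = 1
lvl [4+:1] = (word>>4) & 0x1 = 0
err [0+:4] = (word>>0) & 0xf = 4  ←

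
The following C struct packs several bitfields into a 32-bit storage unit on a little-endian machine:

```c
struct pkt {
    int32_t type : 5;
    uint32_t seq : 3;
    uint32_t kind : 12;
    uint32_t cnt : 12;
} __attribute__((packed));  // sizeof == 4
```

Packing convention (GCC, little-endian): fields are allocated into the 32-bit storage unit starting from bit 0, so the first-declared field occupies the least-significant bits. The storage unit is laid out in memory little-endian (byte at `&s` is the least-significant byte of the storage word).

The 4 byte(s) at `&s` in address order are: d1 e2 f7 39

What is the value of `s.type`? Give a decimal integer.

-15

[0]=0xd1 [1]=0xe2 [2]=0xf7 [3]=0x39 (little-endian) → word 0x39f7e2d1
type [0+:5] = (word>>0) & 0x1f = 17  ←
seq [5+:3] = (word>>5) & 0x7 = 6
kind [8+:12] = (word>>8) & 0xfff = 2018
cnt [20+:12] = (word>>20) & 0xfff = 927
type signed 5b, MSB=1: 17 - 32 = -15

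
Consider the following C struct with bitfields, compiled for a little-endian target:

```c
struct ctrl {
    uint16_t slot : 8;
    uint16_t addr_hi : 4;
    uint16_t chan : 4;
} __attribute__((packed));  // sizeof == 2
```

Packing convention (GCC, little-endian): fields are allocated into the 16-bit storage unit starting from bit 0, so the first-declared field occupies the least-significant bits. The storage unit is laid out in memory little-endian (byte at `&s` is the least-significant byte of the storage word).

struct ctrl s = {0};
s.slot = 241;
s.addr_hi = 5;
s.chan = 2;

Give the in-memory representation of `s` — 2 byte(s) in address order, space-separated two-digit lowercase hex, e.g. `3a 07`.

slot (8b) val=241 bits=0xf1 at bit 0: 0x00f1
addr_hi (4b) val=5 bits=0x5 at bit 8: 0x05f1
chan (4b) val=2 bits=0x2 at bit 12: 0x25f1
word = 0x25f1 → little-endian bytes:
  [0]=0xf1  [1]=0x25

f1 25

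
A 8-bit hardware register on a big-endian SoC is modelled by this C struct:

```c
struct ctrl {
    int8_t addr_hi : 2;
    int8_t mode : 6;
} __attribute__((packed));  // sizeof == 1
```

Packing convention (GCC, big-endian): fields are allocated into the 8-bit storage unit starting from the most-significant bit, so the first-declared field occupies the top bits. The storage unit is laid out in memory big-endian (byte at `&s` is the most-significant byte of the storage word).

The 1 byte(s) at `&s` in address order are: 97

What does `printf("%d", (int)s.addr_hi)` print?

[0]=0x97 (big-endian) → word 0x97
addr_hi:2 @ bit 6 → (0x97>>6)&0x3 = 0x2  ←
mode:6 @ bit 0 → (0x97>>0)&0x3f = 0x17
addr_hi signed 2b, MSB=1: 2 - 4 = -2

-2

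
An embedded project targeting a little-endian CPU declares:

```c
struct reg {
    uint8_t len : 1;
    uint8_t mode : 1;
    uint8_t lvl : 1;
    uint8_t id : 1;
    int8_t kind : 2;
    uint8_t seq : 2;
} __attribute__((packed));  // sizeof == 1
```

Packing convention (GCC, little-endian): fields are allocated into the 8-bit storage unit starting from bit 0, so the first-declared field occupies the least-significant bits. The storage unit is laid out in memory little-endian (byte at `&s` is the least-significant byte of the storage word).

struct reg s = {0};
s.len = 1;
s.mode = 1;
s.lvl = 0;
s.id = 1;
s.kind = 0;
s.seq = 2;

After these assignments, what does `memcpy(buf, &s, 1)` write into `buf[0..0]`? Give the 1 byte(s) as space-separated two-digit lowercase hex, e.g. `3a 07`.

len (1b) val=1 bits=0x1 at bit 0: 0x01
mode (1b) val=1 bits=0x1 at bit 1: 0x03
lvl (1b) val=0 bits=0x0 at bit 2: 0x03
id (1b) val=1 bits=0x1 at bit 3: 0x0b
kind (2b) val=0 bits=0x0 at bit 4: 0x0b
seq (2b) val=2 bits=0x2 at bit 6: 0x8b
word = 0x8b → little-endian bytes:
  [0]=0x8b

8b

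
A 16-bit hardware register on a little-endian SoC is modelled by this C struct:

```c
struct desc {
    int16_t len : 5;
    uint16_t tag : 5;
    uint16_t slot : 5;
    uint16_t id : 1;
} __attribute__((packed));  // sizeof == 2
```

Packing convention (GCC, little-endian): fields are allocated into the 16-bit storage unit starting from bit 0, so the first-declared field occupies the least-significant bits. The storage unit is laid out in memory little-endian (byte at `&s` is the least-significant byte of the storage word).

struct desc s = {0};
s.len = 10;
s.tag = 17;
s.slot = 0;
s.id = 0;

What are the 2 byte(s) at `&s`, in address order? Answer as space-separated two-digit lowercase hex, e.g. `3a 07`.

len:5 = 10 → 0xa << 0 → word 0x000a
tag:5 = 17 → 0x11 << 5 → word 0x022a
slot:5 = 0 → 0x0 << 10 → word 0x022a
id:1 = 0 → 0x0 << 15 → word 0x022a
word = 0x022a → little-endian bytes:
  [0]=0x2a  [1]=0x02

2a 02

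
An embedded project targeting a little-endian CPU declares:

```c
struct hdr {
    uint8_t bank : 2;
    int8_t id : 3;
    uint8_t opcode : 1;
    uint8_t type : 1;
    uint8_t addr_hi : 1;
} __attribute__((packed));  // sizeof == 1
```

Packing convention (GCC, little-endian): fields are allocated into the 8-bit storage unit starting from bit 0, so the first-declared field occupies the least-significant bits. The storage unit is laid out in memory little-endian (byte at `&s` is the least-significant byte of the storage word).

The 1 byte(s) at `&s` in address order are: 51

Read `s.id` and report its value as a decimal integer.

[0]=0x51 (little-endian) → word 0x51
bank:2 @ bit 0 → (0x51>>0)&0x3 = 0x1
id:3 @ bit 2 → (0x51>>2)&0x7 = 0x4  ←
opcode:1 @ bit 5 → (0x51>>5)&0x1 = 0x0
type:1 @ bit 6 → (0x51>>6)&0x1 = 0x1
addr_hi:1 @ bit 7 → (0x51>>7)&0x1 = 0x0
id signed 3b, MSB=1: 4 - 8 = -4

-4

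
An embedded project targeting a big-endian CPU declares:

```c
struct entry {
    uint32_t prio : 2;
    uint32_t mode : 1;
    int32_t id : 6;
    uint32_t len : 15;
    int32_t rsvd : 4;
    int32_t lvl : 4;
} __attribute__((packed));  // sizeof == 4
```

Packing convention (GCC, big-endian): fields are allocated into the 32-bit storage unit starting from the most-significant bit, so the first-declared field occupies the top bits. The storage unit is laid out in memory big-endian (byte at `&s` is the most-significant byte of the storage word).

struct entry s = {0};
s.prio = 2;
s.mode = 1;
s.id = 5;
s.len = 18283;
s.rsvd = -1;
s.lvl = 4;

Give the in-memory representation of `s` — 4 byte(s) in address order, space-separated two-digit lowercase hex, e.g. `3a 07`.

[30+:2] prio=2 & 0x3 = 0x2; word=0x80000000
[29+:1] mode=1 & 0x1 = 0x1; word=0xa0000000
[23+:6] id=5 & 0x3f = 0x5; word=0xa2800000
[8+:15] len=18283 & 0x7fff = 0x476b; word=0xa2c76b00
[4+:4] rsvd=-1 & 0xf = 0xf; word=0xa2c76bf0
[0+:4] lvl=4 & 0xf = 0x4; word=0xa2c76bf4
word = 0xa2c76bf4 → big-endian bytes:
  [0]=0xa2  [1]=0xc7  [2]=0x6b  [3]=0xf4

a2 c7 6b f4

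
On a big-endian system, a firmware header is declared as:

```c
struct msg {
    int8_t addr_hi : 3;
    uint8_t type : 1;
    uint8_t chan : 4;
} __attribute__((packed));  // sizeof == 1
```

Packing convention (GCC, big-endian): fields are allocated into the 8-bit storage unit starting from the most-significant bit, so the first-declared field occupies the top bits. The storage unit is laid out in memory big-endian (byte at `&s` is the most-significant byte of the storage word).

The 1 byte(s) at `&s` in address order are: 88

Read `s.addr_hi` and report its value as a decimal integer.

[0]=0x88 (big-endian) → word 0x88
addr_hi:3 @ bit 5 → (0x88>>5)&0x7 = 0x4  ←
type:1 @ bit 4 → (0x88>>4)&0x1 = 0x0
chan:4 @ bit 0 → (0x88>>0)&0xf = 0x8
addr_hi signed 3b, MSB=1: 4 - 8 = -4

-4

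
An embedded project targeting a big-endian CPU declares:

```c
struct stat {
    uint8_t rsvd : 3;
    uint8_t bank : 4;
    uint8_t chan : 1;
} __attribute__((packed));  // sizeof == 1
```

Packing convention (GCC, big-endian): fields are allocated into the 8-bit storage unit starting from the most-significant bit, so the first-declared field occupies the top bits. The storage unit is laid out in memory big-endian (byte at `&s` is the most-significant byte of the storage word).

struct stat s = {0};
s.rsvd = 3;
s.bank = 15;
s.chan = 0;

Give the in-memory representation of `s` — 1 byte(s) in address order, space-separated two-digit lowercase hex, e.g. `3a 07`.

rsvd (3b) val=3 bits=0x3 at bit 5: 0x60
bank (4b) val=15 bits=0xf at bit 1: 0x7e
chan (1b) val=0 bits=0x0 at bit 0: 0x7e
word = 0x7e → big-endian bytes:
  [0]=0x7e

7e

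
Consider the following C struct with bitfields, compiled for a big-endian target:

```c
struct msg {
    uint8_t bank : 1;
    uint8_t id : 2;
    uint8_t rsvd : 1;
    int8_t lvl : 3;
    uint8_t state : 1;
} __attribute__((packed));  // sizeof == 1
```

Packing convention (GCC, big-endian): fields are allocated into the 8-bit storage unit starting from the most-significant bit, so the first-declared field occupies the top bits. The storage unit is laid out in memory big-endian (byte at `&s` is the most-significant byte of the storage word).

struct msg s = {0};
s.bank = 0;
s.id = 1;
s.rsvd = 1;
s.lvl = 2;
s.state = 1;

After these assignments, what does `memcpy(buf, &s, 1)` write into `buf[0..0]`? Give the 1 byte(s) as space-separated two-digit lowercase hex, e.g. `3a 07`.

bank:1 = 0 → 0x0 << 7 → word 0x00
id:2 = 1 → 0x1 << 5 → word 0x20
rsvd:1 = 1 → 0x1 << 4 → word 0x30
lvl:3 = 2 → 0x2 << 1 → word 0x34
state:1 = 1 → 0x1 << 0 → word 0x35
word = 0x35 → big-endian bytes:
  [0]=0x35

35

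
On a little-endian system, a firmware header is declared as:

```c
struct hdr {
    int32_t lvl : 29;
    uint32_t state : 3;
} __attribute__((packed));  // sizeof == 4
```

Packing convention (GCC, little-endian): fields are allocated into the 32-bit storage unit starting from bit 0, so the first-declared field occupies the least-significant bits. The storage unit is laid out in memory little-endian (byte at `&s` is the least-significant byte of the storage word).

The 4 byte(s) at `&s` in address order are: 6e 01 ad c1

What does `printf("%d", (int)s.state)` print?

6

[0]=0x6e [1]=0x01 [2]=0xad [3]=0xc1 (little-endian) → word 0xc1ad016e
lvl:29 @ bit 0 → (0xc1ad016e>>0)&0x1fffffff = 0x1ad016e
state:3 @ bit 29 → (0xc1ad016e>>29)&0x7 = 0x6  ←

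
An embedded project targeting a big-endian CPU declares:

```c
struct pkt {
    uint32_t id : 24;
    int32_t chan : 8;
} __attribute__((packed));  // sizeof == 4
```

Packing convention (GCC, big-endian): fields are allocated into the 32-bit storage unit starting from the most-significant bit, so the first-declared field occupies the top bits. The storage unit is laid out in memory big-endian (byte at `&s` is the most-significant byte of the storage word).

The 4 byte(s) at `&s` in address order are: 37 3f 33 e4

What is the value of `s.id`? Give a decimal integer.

3620659

[0]=0x37 [1]=0x3f [2]=0x33 [3]=0xe4 (big-endian) → word 0x373f33e4
id [8+:24] = (word>>8) & 0xffffff = 3620659  ←
chan [0+:8] = (word>>0) & 0xff = 228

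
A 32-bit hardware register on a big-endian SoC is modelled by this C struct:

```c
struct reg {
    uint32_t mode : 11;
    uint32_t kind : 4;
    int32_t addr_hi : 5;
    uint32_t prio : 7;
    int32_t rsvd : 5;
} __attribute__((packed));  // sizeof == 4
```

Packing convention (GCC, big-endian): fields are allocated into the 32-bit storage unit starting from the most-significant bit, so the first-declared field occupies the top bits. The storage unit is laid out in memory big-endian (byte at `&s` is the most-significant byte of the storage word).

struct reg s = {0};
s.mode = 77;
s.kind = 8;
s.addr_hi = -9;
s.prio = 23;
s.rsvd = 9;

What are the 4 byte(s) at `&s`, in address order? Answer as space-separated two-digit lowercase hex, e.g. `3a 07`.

mode:11 = 77 → 0x4d << 21 → word 0x09a00000
kind:4 = 8 → 0x8 << 17 → word 0x09b00000
addr_hi:5 = -9 → 0x17 << 12 → word 0x09b17000
prio:7 = 23 → 0x17 << 5 → word 0x09b172e0
rsvd:5 = 9 → 0x9 << 0 → word 0x09b172e9
word = 0x09b172e9 → big-endian bytes:
  [0]=0x09  [1]=0xb1  [2]=0x72  [3]=0xe9

09 b1 72 e9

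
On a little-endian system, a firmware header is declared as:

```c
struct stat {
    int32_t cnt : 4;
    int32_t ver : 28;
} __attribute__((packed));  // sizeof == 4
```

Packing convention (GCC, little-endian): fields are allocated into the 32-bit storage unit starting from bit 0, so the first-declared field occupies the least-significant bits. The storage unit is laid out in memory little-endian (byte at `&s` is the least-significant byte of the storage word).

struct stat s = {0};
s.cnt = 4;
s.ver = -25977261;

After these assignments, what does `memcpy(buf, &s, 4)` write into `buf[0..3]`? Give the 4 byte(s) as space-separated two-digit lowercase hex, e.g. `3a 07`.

34 e5 39 e7

[0+:4] cnt=4 & 0xf = 0x4; word=0x00000004
[4+:28] ver=-25977261 & 0xfffffff = 0xe739e53; word=0xe739e534
word = 0xe739e534 → little-endian bytes:
  [0]=0x34  [1]=0xe5  [2]=0x39  [3]=0xe7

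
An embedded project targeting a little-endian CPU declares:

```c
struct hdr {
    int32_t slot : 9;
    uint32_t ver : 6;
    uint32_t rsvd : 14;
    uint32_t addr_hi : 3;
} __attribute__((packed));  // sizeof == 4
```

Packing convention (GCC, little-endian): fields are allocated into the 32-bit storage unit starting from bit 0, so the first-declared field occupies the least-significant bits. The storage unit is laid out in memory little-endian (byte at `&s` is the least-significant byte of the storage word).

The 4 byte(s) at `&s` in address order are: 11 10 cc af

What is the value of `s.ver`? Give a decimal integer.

8

[0]=0x11 [1]=0x10 [2]=0xcc [3]=0xaf (little-endian) → word 0xafcc1011
slot [0+:9] = (word>>0) & 0x1ff = 17
ver [9+:6] = (word>>9) & 0x3f = 8  ←
rsvd [15+:14] = (word>>15) & 0x3fff = 8088
addr_hi [29+:3] = (word>>29) & 0x7 = 5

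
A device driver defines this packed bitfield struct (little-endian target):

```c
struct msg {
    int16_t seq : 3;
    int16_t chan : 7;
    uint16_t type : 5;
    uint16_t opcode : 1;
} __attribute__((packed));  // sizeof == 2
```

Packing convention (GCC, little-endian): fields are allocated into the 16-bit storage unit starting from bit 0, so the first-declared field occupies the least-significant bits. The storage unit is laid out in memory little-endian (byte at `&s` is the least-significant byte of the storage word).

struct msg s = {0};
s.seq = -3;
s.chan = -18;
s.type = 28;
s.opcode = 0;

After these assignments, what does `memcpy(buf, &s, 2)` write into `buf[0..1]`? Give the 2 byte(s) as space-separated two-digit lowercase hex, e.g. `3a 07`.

[0+:3] seq=-3 & 0x7 = 0x5; word=0x0005
[3+:7] chan=-18 & 0x7f = 0x6e; word=0x0375
[10+:5] type=28 & 0x1f = 0x1c; word=0x7375
[15+:1] opcode=0 & 0x1 = 0x0; word=0x7375
word = 0x7375 → little-endian bytes:
  [0]=0x75  [1]=0x73

75 73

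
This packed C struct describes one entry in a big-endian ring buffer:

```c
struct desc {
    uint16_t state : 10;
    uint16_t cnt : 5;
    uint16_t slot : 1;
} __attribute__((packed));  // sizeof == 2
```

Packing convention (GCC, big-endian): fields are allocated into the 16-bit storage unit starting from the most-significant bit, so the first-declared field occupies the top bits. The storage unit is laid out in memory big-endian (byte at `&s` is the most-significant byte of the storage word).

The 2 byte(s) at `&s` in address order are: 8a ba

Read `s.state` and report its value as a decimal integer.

554

[0]=0x8a [1]=0xba (big-endian) → word 0x8aba
state [6+:10] = (word>>6) & 0x3ff = 554  ←
cnt [1+:5] = (word>>1) & 0x1f = 29
slot [0+:1] = (word>>0) & 0x1 = 0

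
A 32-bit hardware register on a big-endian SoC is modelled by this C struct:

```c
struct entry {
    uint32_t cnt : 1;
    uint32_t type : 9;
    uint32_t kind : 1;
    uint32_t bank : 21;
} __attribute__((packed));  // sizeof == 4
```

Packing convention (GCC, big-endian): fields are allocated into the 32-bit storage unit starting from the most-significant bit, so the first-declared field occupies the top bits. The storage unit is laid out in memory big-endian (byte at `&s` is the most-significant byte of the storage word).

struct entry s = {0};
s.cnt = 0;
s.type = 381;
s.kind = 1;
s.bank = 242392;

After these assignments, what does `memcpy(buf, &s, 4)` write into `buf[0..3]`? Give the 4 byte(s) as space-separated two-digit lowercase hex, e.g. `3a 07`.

[31+:1] cnt=0 & 0x1 = 0x0; word=0x00000000
[22+:9] type=381 & 0x1ff = 0x17d; word=0x5f400000
[21+:1] kind=1 & 0x1 = 0x1; word=0x5f600000
[0+:21] bank=242392 & 0x1fffff = 0x3b2d8; word=0x5f63b2d8
word = 0x5f63b2d8 → big-endian bytes:
  [0]=0x5f  [1]=0x63  [2]=0xb2  [3]=0xd8

5f 63 b2 d8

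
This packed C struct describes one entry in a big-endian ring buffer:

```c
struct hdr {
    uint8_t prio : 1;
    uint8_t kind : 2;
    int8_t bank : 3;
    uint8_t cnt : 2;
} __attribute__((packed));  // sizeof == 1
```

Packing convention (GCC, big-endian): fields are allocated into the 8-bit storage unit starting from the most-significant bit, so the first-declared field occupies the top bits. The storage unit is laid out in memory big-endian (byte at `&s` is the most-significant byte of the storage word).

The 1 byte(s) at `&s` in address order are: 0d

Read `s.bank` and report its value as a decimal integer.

3

[0]=0x0d (big-endian) → word 0x0d
prio:1 @ bit 7 → (0x0d>>7)&0x1 = 0x0
kind:2 @ bit 5 → (0x0d>>5)&0x3 = 0x0
bank:3 @ bit 2 → (0x0d>>2)&0x7 = 0x3  ←
cnt:2 @ bit 0 → (0x0d>>0)&0x3 = 0x1
bank signed 3b, MSB=0: value = 3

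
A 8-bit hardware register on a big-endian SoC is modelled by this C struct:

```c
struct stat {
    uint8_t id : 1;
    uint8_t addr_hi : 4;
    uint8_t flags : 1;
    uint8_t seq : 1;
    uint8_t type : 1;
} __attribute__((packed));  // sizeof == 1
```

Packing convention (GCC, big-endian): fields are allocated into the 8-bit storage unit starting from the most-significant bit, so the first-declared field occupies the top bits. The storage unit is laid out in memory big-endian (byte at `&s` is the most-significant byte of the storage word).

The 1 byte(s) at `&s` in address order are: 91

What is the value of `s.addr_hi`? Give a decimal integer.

[0]=0x91 (big-endian) → word 0x91
id:1 @ bit 7 → (0x91>>7)&0x1 = 0x1
addr_hi:4 @ bit 3 → (0x91>>3)&0xf = 0x2  ←
flags:1 @ bit 2 → (0x91>>2)&0x1 = 0x0
seq:1 @ bit 1 → (0x91>>1)&0x1 = 0x0
type:1 @ bit 0 → (0x91>>0)&0x1 = 0x1

2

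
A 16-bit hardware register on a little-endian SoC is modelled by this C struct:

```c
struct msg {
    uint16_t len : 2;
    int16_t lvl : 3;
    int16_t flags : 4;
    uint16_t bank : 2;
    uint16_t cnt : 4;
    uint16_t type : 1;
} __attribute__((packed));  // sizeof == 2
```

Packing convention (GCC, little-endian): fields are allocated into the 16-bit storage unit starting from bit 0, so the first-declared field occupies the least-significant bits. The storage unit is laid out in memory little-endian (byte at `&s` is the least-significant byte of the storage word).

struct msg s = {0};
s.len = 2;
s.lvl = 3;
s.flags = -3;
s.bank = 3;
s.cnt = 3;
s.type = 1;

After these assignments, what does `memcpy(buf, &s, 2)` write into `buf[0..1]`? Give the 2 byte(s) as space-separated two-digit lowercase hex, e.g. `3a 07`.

len:2 = 2 → 0x2 << 0 → word 0x0002
lvl:3 = 3 → 0x3 << 2 → word 0x000e
flags:4 = -3 → 0xd << 5 → word 0x01ae
bank:2 = 3 → 0x3 << 9 → word 0x07ae
cnt:4 = 3 → 0x3 << 11 → word 0x1fae
type:1 = 1 → 0x1 << 15 → word 0x9fae
word = 0x9fae → little-endian bytes:
  [0]=0xae  [1]=0x9f

ae 9f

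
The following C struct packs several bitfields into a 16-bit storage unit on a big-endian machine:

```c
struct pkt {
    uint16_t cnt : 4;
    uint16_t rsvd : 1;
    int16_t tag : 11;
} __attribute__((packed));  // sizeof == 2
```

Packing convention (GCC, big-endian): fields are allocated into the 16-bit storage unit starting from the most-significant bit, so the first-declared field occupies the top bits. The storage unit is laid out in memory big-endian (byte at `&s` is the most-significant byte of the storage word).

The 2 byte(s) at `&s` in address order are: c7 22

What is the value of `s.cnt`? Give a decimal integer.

[0]=0xc7 [1]=0x22 (big-endian) → word 0xc722
cnt [12+:4] = (word>>12) & 0xf = 12  ←
rsvd [11+:1] = (word>>11) & 0x1 = 0
tag [0+:11] = (word>>0) & 0x7ff = 1826

12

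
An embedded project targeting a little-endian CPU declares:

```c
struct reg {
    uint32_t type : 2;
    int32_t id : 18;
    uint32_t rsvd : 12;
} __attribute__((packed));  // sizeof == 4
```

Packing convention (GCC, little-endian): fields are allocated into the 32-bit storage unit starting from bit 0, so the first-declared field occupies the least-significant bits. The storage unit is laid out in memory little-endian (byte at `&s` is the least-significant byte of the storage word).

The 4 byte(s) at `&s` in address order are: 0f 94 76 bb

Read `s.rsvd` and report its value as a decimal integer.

2999

[0]=0x0f [1]=0x94 [2]=0x76 [3]=0xbb (little-endian) → word 0xbb76940f
type [0+:2] = (word>>0) & 0x3 = 3
id [2+:18] = (word>>2) & 0x3ffff = 107779
rsvd [20+:12] = (word>>20) & 0xfff = 2999  ←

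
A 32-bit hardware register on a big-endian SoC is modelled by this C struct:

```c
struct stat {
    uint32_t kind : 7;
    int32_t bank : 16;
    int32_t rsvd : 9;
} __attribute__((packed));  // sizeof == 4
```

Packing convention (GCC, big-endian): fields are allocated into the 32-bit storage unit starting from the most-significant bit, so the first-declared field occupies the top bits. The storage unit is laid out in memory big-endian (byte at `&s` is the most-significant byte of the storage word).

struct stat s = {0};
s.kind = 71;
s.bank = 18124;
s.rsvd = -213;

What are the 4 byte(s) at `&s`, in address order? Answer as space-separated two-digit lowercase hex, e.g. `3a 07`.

8e 8d 99 2b

kind:7 = 71 → 0x47 << 25 → word 0x8e000000
bank:16 = 18124 → 0x46cc << 9 → word 0x8e8d9800
rsvd:9 = -213 → 0x12b << 0 → word 0x8e8d992b
word = 0x8e8d992b → big-endian bytes:
  [0]=0x8e  [1]=0x8d  [2]=0x99  [3]=0x2b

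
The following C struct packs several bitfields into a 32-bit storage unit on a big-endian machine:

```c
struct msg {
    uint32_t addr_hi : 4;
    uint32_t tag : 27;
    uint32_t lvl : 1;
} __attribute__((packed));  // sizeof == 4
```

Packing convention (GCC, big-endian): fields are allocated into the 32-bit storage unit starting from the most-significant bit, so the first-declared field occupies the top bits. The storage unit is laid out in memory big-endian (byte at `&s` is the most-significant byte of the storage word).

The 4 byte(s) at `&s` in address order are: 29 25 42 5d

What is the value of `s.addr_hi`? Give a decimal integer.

[0]=0x29 [1]=0x25 [2]=0x42 [3]=0x5d (big-endian) → word 0x2925425d
addr_hi:4 @ bit 28 → (0x2925425d>>28)&0xf = 0x2  ←
tag:27 @ bit 1 → (0x2925425d>>1)&0x7ffffff = 0x492a12e
lvl:1 @ bit 0 → (0x2925425d>>0)&0x1 = 0x1

2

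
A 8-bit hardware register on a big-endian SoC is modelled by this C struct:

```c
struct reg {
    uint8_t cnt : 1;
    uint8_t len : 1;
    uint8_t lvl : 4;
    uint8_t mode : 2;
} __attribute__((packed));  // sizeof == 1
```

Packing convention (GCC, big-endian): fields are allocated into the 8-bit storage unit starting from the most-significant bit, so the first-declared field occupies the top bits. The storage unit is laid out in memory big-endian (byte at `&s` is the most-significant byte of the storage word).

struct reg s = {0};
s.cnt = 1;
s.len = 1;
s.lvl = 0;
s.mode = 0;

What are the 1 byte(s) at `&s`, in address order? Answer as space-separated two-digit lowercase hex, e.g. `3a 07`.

cnt:1 = 1 → 0x1 << 7 → word 0x80
len:1 = 1 → 0x1 << 6 → word 0xc0
lvl:4 = 0 → 0x0 << 2 → word 0xc0
mode:2 = 0 → 0x0 << 0 → word 0xc0
word = 0xc0 → big-endian bytes:
  [0]=0xc0

c0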